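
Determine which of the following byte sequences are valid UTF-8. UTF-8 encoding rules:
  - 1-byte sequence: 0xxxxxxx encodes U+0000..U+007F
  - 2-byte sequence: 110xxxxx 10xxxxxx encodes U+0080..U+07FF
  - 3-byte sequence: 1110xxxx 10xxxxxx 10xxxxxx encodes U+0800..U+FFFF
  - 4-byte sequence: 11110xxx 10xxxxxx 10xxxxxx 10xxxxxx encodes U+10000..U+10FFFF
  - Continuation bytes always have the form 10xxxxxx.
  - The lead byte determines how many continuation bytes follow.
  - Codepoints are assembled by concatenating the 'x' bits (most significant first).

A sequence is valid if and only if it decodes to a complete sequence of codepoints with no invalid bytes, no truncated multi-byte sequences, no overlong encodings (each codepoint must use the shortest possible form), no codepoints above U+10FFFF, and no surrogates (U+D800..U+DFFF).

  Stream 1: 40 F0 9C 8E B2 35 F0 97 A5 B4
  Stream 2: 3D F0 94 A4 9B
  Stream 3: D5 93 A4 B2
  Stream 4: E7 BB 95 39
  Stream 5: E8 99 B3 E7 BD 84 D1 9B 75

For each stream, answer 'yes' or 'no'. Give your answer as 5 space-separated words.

Answer: yes yes no yes yes

Derivation:
Stream 1: decodes cleanly. VALID
Stream 2: decodes cleanly. VALID
Stream 3: error at byte offset 2. INVALID
Stream 4: decodes cleanly. VALID
Stream 5: decodes cleanly. VALID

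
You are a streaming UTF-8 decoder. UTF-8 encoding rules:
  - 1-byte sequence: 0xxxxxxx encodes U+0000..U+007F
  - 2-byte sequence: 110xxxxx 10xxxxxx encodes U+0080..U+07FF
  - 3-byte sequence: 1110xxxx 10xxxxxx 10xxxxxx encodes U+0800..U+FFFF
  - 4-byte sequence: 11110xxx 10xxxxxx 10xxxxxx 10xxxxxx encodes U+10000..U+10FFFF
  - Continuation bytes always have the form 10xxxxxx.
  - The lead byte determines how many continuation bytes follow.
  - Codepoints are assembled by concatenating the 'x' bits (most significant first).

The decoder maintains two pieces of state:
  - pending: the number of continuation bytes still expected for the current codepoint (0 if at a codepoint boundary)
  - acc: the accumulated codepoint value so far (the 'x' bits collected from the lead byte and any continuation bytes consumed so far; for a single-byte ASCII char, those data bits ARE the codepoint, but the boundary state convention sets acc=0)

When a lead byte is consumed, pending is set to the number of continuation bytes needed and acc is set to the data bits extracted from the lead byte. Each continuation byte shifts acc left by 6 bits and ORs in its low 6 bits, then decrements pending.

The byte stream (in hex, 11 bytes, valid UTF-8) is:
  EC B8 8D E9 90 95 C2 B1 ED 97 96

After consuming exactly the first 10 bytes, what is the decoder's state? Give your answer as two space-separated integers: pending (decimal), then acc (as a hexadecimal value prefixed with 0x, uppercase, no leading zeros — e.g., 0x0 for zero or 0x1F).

Answer: 1 0x357

Derivation:
Byte[0]=EC: 3-byte lead. pending=2, acc=0xC
Byte[1]=B8: continuation. acc=(acc<<6)|0x38=0x338, pending=1
Byte[2]=8D: continuation. acc=(acc<<6)|0x0D=0xCE0D, pending=0
Byte[3]=E9: 3-byte lead. pending=2, acc=0x9
Byte[4]=90: continuation. acc=(acc<<6)|0x10=0x250, pending=1
Byte[5]=95: continuation. acc=(acc<<6)|0x15=0x9415, pending=0
Byte[6]=C2: 2-byte lead. pending=1, acc=0x2
Byte[7]=B1: continuation. acc=(acc<<6)|0x31=0xB1, pending=0
Byte[8]=ED: 3-byte lead. pending=2, acc=0xD
Byte[9]=97: continuation. acc=(acc<<6)|0x17=0x357, pending=1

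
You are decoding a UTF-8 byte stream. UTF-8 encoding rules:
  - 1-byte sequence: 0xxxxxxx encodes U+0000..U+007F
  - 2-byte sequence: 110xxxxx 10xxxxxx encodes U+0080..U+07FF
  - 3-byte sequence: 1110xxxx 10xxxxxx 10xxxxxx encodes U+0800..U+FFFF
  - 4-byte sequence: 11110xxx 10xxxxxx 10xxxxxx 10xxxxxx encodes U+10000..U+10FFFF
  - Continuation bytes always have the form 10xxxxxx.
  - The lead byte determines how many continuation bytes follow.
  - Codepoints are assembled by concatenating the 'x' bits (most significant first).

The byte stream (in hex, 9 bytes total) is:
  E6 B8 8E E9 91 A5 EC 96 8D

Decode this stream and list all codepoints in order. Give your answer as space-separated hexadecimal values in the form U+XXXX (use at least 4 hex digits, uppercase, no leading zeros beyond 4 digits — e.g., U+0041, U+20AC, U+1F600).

Answer: U+6E0E U+9465 U+C58D

Derivation:
Byte[0]=E6: 3-byte lead, need 2 cont bytes. acc=0x6
Byte[1]=B8: continuation. acc=(acc<<6)|0x38=0x1B8
Byte[2]=8E: continuation. acc=(acc<<6)|0x0E=0x6E0E
Completed: cp=U+6E0E (starts at byte 0)
Byte[3]=E9: 3-byte lead, need 2 cont bytes. acc=0x9
Byte[4]=91: continuation. acc=(acc<<6)|0x11=0x251
Byte[5]=A5: continuation. acc=(acc<<6)|0x25=0x9465
Completed: cp=U+9465 (starts at byte 3)
Byte[6]=EC: 3-byte lead, need 2 cont bytes. acc=0xC
Byte[7]=96: continuation. acc=(acc<<6)|0x16=0x316
Byte[8]=8D: continuation. acc=(acc<<6)|0x0D=0xC58D
Completed: cp=U+C58D (starts at byte 6)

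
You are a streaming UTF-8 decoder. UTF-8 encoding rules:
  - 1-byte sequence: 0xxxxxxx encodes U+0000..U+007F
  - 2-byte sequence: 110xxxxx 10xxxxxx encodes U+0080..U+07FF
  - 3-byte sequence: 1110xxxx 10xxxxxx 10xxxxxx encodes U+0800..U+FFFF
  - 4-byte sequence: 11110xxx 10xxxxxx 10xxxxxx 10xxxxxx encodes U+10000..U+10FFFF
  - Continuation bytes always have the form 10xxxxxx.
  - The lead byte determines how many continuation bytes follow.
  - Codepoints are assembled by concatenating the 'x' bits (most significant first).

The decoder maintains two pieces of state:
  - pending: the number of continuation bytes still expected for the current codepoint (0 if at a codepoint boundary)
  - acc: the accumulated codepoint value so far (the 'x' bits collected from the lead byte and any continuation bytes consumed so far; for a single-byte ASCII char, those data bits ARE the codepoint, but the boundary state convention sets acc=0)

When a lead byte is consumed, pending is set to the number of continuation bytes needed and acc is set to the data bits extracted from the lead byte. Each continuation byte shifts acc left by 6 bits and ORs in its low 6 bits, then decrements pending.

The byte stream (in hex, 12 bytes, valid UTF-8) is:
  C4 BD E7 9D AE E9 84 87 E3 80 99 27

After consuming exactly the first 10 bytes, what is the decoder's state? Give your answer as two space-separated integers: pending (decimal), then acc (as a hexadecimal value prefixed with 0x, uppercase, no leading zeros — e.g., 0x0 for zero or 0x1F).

Answer: 1 0xC0

Derivation:
Byte[0]=C4: 2-byte lead. pending=1, acc=0x4
Byte[1]=BD: continuation. acc=(acc<<6)|0x3D=0x13D, pending=0
Byte[2]=E7: 3-byte lead. pending=2, acc=0x7
Byte[3]=9D: continuation. acc=(acc<<6)|0x1D=0x1DD, pending=1
Byte[4]=AE: continuation. acc=(acc<<6)|0x2E=0x776E, pending=0
Byte[5]=E9: 3-byte lead. pending=2, acc=0x9
Byte[6]=84: continuation. acc=(acc<<6)|0x04=0x244, pending=1
Byte[7]=87: continuation. acc=(acc<<6)|0x07=0x9107, pending=0
Byte[8]=E3: 3-byte lead. pending=2, acc=0x3
Byte[9]=80: continuation. acc=(acc<<6)|0x00=0xC0, pending=1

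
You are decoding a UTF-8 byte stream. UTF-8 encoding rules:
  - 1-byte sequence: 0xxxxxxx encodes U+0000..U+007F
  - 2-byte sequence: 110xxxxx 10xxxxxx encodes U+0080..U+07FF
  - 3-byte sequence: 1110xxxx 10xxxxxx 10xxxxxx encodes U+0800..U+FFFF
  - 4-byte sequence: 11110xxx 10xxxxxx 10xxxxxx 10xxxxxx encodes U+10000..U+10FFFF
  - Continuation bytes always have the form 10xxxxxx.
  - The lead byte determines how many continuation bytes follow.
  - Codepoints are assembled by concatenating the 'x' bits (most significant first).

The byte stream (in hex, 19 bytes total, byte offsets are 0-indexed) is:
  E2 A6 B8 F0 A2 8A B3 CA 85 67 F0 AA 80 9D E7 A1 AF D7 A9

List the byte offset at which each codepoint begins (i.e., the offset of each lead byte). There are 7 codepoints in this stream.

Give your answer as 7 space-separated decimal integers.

Byte[0]=E2: 3-byte lead, need 2 cont bytes. acc=0x2
Byte[1]=A6: continuation. acc=(acc<<6)|0x26=0xA6
Byte[2]=B8: continuation. acc=(acc<<6)|0x38=0x29B8
Completed: cp=U+29B8 (starts at byte 0)
Byte[3]=F0: 4-byte lead, need 3 cont bytes. acc=0x0
Byte[4]=A2: continuation. acc=(acc<<6)|0x22=0x22
Byte[5]=8A: continuation. acc=(acc<<6)|0x0A=0x88A
Byte[6]=B3: continuation. acc=(acc<<6)|0x33=0x222B3
Completed: cp=U+222B3 (starts at byte 3)
Byte[7]=CA: 2-byte lead, need 1 cont bytes. acc=0xA
Byte[8]=85: continuation. acc=(acc<<6)|0x05=0x285
Completed: cp=U+0285 (starts at byte 7)
Byte[9]=67: 1-byte ASCII. cp=U+0067
Byte[10]=F0: 4-byte lead, need 3 cont bytes. acc=0x0
Byte[11]=AA: continuation. acc=(acc<<6)|0x2A=0x2A
Byte[12]=80: continuation. acc=(acc<<6)|0x00=0xA80
Byte[13]=9D: continuation. acc=(acc<<6)|0x1D=0x2A01D
Completed: cp=U+2A01D (starts at byte 10)
Byte[14]=E7: 3-byte lead, need 2 cont bytes. acc=0x7
Byte[15]=A1: continuation. acc=(acc<<6)|0x21=0x1E1
Byte[16]=AF: continuation. acc=(acc<<6)|0x2F=0x786F
Completed: cp=U+786F (starts at byte 14)
Byte[17]=D7: 2-byte lead, need 1 cont bytes. acc=0x17
Byte[18]=A9: continuation. acc=(acc<<6)|0x29=0x5E9
Completed: cp=U+05E9 (starts at byte 17)

Answer: 0 3 7 9 10 14 17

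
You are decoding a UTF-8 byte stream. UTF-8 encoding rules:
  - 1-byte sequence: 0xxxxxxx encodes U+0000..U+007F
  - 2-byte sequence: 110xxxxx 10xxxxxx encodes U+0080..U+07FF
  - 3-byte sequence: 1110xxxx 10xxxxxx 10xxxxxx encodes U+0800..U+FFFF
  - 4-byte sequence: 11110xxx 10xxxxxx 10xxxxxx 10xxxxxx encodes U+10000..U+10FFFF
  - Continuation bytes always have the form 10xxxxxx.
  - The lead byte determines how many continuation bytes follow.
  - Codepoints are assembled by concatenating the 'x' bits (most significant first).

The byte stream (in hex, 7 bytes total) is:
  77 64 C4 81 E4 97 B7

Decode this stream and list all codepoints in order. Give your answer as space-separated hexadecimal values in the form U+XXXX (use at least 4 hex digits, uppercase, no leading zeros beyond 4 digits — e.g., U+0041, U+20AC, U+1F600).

Answer: U+0077 U+0064 U+0101 U+45F7

Derivation:
Byte[0]=77: 1-byte ASCII. cp=U+0077
Byte[1]=64: 1-byte ASCII. cp=U+0064
Byte[2]=C4: 2-byte lead, need 1 cont bytes. acc=0x4
Byte[3]=81: continuation. acc=(acc<<6)|0x01=0x101
Completed: cp=U+0101 (starts at byte 2)
Byte[4]=E4: 3-byte lead, need 2 cont bytes. acc=0x4
Byte[5]=97: continuation. acc=(acc<<6)|0x17=0x117
Byte[6]=B7: continuation. acc=(acc<<6)|0x37=0x45F7
Completed: cp=U+45F7 (starts at byte 4)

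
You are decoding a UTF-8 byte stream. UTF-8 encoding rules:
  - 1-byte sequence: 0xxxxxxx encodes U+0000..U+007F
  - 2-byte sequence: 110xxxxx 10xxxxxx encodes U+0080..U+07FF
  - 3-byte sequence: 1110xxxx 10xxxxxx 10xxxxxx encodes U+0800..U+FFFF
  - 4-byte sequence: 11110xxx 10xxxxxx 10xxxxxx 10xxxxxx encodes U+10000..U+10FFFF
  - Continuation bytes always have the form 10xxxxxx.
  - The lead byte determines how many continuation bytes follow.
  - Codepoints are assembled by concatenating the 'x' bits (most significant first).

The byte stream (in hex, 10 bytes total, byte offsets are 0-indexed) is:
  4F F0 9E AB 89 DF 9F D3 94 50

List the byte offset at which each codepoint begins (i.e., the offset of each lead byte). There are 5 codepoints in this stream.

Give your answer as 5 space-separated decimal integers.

Byte[0]=4F: 1-byte ASCII. cp=U+004F
Byte[1]=F0: 4-byte lead, need 3 cont bytes. acc=0x0
Byte[2]=9E: continuation. acc=(acc<<6)|0x1E=0x1E
Byte[3]=AB: continuation. acc=(acc<<6)|0x2B=0x7AB
Byte[4]=89: continuation. acc=(acc<<6)|0x09=0x1EAC9
Completed: cp=U+1EAC9 (starts at byte 1)
Byte[5]=DF: 2-byte lead, need 1 cont bytes. acc=0x1F
Byte[6]=9F: continuation. acc=(acc<<6)|0x1F=0x7DF
Completed: cp=U+07DF (starts at byte 5)
Byte[7]=D3: 2-byte lead, need 1 cont bytes. acc=0x13
Byte[8]=94: continuation. acc=(acc<<6)|0x14=0x4D4
Completed: cp=U+04D4 (starts at byte 7)
Byte[9]=50: 1-byte ASCII. cp=U+0050

Answer: 0 1 5 7 9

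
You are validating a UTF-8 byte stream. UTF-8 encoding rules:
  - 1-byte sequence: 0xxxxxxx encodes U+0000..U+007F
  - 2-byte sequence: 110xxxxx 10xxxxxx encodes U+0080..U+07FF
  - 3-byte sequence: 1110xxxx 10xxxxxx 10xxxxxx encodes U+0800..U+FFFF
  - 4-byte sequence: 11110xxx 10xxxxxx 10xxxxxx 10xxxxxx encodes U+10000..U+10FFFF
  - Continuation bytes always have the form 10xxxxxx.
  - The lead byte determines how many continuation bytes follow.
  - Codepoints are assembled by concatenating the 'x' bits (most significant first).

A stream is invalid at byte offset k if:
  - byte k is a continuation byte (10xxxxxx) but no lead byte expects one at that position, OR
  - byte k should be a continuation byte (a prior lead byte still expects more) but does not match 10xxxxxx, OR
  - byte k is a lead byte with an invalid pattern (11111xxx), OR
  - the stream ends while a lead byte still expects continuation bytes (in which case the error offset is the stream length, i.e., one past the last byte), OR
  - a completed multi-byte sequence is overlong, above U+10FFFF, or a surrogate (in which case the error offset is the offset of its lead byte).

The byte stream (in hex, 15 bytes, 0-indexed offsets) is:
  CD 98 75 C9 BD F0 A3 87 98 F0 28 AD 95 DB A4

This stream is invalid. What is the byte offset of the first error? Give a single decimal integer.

Answer: 10

Derivation:
Byte[0]=CD: 2-byte lead, need 1 cont bytes. acc=0xD
Byte[1]=98: continuation. acc=(acc<<6)|0x18=0x358
Completed: cp=U+0358 (starts at byte 0)
Byte[2]=75: 1-byte ASCII. cp=U+0075
Byte[3]=C9: 2-byte lead, need 1 cont bytes. acc=0x9
Byte[4]=BD: continuation. acc=(acc<<6)|0x3D=0x27D
Completed: cp=U+027D (starts at byte 3)
Byte[5]=F0: 4-byte lead, need 3 cont bytes. acc=0x0
Byte[6]=A3: continuation. acc=(acc<<6)|0x23=0x23
Byte[7]=87: continuation. acc=(acc<<6)|0x07=0x8C7
Byte[8]=98: continuation. acc=(acc<<6)|0x18=0x231D8
Completed: cp=U+231D8 (starts at byte 5)
Byte[9]=F0: 4-byte lead, need 3 cont bytes. acc=0x0
Byte[10]=28: expected 10xxxxxx continuation. INVALID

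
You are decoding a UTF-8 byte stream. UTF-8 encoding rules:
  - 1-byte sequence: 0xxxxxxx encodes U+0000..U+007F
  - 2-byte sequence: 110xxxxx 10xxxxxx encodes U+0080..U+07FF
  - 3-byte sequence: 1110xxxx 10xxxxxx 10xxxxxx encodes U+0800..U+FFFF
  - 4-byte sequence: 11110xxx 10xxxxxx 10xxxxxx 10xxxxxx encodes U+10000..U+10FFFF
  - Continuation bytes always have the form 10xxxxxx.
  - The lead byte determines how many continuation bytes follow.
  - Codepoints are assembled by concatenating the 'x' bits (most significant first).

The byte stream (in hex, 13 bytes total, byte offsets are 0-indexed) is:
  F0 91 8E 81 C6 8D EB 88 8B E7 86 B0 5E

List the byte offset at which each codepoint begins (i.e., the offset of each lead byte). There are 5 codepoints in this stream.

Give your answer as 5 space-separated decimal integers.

Answer: 0 4 6 9 12

Derivation:
Byte[0]=F0: 4-byte lead, need 3 cont bytes. acc=0x0
Byte[1]=91: continuation. acc=(acc<<6)|0x11=0x11
Byte[2]=8E: continuation. acc=(acc<<6)|0x0E=0x44E
Byte[3]=81: continuation. acc=(acc<<6)|0x01=0x11381
Completed: cp=U+11381 (starts at byte 0)
Byte[4]=C6: 2-byte lead, need 1 cont bytes. acc=0x6
Byte[5]=8D: continuation. acc=(acc<<6)|0x0D=0x18D
Completed: cp=U+018D (starts at byte 4)
Byte[6]=EB: 3-byte lead, need 2 cont bytes. acc=0xB
Byte[7]=88: continuation. acc=(acc<<6)|0x08=0x2C8
Byte[8]=8B: continuation. acc=(acc<<6)|0x0B=0xB20B
Completed: cp=U+B20B (starts at byte 6)
Byte[9]=E7: 3-byte lead, need 2 cont bytes. acc=0x7
Byte[10]=86: continuation. acc=(acc<<6)|0x06=0x1C6
Byte[11]=B0: continuation. acc=(acc<<6)|0x30=0x71B0
Completed: cp=U+71B0 (starts at byte 9)
Byte[12]=5E: 1-byte ASCII. cp=U+005E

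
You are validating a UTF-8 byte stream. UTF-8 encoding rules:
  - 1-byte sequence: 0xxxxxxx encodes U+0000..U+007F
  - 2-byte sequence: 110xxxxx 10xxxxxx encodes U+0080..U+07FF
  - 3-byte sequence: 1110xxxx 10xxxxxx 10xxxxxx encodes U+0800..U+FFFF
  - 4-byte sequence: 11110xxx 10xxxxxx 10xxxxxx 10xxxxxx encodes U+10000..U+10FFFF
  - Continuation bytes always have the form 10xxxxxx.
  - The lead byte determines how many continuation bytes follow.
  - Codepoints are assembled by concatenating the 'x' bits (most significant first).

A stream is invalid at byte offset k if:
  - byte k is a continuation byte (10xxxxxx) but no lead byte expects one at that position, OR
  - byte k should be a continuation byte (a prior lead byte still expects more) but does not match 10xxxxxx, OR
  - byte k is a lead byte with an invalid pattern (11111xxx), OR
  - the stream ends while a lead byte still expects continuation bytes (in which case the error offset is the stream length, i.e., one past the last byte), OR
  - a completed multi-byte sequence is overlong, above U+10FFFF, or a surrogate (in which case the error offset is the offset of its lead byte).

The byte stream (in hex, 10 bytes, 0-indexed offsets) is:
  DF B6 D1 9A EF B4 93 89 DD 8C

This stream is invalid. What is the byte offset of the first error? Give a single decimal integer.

Answer: 7

Derivation:
Byte[0]=DF: 2-byte lead, need 1 cont bytes. acc=0x1F
Byte[1]=B6: continuation. acc=(acc<<6)|0x36=0x7F6
Completed: cp=U+07F6 (starts at byte 0)
Byte[2]=D1: 2-byte lead, need 1 cont bytes. acc=0x11
Byte[3]=9A: continuation. acc=(acc<<6)|0x1A=0x45A
Completed: cp=U+045A (starts at byte 2)
Byte[4]=EF: 3-byte lead, need 2 cont bytes. acc=0xF
Byte[5]=B4: continuation. acc=(acc<<6)|0x34=0x3F4
Byte[6]=93: continuation. acc=(acc<<6)|0x13=0xFD13
Completed: cp=U+FD13 (starts at byte 4)
Byte[7]=89: INVALID lead byte (not 0xxx/110x/1110/11110)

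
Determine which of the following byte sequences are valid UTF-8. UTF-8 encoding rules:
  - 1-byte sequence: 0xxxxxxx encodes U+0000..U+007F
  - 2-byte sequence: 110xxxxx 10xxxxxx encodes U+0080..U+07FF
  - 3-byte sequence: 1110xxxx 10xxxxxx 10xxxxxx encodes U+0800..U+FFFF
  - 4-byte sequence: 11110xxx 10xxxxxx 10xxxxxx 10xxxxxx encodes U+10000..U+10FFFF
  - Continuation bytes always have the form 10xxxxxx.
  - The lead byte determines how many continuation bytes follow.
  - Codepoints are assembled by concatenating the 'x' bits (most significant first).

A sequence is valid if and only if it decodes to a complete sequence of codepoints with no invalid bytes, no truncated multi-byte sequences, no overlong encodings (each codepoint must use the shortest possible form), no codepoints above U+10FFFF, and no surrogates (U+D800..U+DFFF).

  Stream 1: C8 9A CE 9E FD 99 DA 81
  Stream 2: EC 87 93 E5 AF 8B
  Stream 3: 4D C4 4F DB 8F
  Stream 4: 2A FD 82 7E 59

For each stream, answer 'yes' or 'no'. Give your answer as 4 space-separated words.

Answer: no yes no no

Derivation:
Stream 1: error at byte offset 4. INVALID
Stream 2: decodes cleanly. VALID
Stream 3: error at byte offset 2. INVALID
Stream 4: error at byte offset 1. INVALID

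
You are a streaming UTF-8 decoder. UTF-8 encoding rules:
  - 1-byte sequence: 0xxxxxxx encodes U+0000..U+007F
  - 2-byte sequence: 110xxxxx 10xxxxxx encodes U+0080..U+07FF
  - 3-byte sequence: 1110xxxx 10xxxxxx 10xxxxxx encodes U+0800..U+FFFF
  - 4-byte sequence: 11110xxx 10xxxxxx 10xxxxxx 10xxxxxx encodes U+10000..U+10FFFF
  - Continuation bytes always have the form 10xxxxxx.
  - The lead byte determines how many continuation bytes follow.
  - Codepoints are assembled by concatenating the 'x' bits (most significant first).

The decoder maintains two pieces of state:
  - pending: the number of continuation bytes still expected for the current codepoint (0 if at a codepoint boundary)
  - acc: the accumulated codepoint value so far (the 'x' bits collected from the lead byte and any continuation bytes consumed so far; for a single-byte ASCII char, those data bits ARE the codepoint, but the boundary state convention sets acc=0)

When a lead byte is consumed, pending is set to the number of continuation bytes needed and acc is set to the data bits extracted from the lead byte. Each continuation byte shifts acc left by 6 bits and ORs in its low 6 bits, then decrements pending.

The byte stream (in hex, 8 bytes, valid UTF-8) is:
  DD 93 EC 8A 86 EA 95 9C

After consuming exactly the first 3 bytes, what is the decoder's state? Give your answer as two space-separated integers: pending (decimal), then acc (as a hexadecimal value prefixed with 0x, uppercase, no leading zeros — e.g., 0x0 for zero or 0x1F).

Byte[0]=DD: 2-byte lead. pending=1, acc=0x1D
Byte[1]=93: continuation. acc=(acc<<6)|0x13=0x753, pending=0
Byte[2]=EC: 3-byte lead. pending=2, acc=0xC

Answer: 2 0xC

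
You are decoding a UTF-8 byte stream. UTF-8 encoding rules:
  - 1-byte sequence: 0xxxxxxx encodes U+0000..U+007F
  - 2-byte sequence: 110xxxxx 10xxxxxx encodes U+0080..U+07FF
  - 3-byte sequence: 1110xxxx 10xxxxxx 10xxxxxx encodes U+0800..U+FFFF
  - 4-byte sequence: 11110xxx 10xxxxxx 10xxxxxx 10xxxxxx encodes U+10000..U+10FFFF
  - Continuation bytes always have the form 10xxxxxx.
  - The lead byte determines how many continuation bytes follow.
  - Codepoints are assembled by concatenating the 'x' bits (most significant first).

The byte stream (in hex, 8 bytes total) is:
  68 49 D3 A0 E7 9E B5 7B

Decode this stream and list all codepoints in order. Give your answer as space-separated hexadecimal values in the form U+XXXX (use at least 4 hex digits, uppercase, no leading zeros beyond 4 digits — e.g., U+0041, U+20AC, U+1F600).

Byte[0]=68: 1-byte ASCII. cp=U+0068
Byte[1]=49: 1-byte ASCII. cp=U+0049
Byte[2]=D3: 2-byte lead, need 1 cont bytes. acc=0x13
Byte[3]=A0: continuation. acc=(acc<<6)|0x20=0x4E0
Completed: cp=U+04E0 (starts at byte 2)
Byte[4]=E7: 3-byte lead, need 2 cont bytes. acc=0x7
Byte[5]=9E: continuation. acc=(acc<<6)|0x1E=0x1DE
Byte[6]=B5: continuation. acc=(acc<<6)|0x35=0x77B5
Completed: cp=U+77B5 (starts at byte 4)
Byte[7]=7B: 1-byte ASCII. cp=U+007B

Answer: U+0068 U+0049 U+04E0 U+77B5 U+007B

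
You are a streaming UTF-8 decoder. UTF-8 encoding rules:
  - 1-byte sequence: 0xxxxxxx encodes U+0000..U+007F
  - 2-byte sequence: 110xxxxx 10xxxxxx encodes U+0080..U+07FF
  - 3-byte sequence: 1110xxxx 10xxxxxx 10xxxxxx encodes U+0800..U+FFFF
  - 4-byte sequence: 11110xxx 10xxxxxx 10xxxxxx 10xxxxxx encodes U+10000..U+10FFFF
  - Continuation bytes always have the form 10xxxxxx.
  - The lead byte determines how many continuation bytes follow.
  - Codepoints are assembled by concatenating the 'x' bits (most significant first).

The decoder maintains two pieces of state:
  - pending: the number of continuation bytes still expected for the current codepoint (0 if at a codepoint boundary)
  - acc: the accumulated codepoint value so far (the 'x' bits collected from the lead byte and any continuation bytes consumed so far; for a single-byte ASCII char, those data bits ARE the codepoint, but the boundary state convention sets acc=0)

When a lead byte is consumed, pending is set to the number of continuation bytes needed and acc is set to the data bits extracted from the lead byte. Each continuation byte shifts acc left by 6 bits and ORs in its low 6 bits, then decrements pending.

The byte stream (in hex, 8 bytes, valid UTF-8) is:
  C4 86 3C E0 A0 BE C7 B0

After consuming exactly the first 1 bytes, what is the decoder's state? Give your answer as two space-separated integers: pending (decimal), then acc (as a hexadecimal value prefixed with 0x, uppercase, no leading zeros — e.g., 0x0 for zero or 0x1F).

Byte[0]=C4: 2-byte lead. pending=1, acc=0x4

Answer: 1 0x4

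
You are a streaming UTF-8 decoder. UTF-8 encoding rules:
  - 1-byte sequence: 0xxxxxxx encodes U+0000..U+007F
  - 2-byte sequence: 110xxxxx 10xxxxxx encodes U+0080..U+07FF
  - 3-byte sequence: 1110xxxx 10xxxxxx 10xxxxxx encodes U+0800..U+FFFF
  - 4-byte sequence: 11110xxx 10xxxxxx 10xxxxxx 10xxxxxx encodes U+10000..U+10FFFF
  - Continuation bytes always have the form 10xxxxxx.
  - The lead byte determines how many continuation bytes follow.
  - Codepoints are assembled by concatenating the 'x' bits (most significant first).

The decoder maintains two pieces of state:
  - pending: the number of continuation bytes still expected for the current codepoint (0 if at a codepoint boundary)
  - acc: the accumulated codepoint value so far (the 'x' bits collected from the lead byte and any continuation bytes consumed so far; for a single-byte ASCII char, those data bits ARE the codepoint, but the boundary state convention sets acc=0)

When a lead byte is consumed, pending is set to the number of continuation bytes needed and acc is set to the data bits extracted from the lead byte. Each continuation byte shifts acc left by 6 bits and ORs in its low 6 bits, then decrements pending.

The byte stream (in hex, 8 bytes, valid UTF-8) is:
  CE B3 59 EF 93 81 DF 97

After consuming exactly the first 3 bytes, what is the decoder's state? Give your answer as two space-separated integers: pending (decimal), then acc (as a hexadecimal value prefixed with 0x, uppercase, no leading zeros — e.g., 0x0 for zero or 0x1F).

Answer: 0 0x0

Derivation:
Byte[0]=CE: 2-byte lead. pending=1, acc=0xE
Byte[1]=B3: continuation. acc=(acc<<6)|0x33=0x3B3, pending=0
Byte[2]=59: 1-byte. pending=0, acc=0x0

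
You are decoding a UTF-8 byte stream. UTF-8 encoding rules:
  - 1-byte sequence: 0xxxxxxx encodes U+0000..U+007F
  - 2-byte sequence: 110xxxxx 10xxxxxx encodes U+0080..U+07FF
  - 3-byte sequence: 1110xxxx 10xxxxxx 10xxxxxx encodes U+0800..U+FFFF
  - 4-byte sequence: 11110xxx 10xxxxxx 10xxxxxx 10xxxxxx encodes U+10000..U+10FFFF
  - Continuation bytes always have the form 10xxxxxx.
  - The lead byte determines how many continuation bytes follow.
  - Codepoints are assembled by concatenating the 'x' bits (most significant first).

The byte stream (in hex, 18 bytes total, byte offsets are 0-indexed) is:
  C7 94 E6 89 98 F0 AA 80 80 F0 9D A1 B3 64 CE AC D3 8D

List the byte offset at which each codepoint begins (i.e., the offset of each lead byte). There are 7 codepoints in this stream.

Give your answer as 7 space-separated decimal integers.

Answer: 0 2 5 9 13 14 16

Derivation:
Byte[0]=C7: 2-byte lead, need 1 cont bytes. acc=0x7
Byte[1]=94: continuation. acc=(acc<<6)|0x14=0x1D4
Completed: cp=U+01D4 (starts at byte 0)
Byte[2]=E6: 3-byte lead, need 2 cont bytes. acc=0x6
Byte[3]=89: continuation. acc=(acc<<6)|0x09=0x189
Byte[4]=98: continuation. acc=(acc<<6)|0x18=0x6258
Completed: cp=U+6258 (starts at byte 2)
Byte[5]=F0: 4-byte lead, need 3 cont bytes. acc=0x0
Byte[6]=AA: continuation. acc=(acc<<6)|0x2A=0x2A
Byte[7]=80: continuation. acc=(acc<<6)|0x00=0xA80
Byte[8]=80: continuation. acc=(acc<<6)|0x00=0x2A000
Completed: cp=U+2A000 (starts at byte 5)
Byte[9]=F0: 4-byte lead, need 3 cont bytes. acc=0x0
Byte[10]=9D: continuation. acc=(acc<<6)|0x1D=0x1D
Byte[11]=A1: continuation. acc=(acc<<6)|0x21=0x761
Byte[12]=B3: continuation. acc=(acc<<6)|0x33=0x1D873
Completed: cp=U+1D873 (starts at byte 9)
Byte[13]=64: 1-byte ASCII. cp=U+0064
Byte[14]=CE: 2-byte lead, need 1 cont bytes. acc=0xE
Byte[15]=AC: continuation. acc=(acc<<6)|0x2C=0x3AC
Completed: cp=U+03AC (starts at byte 14)
Byte[16]=D3: 2-byte lead, need 1 cont bytes. acc=0x13
Byte[17]=8D: continuation. acc=(acc<<6)|0x0D=0x4CD
Completed: cp=U+04CD (starts at byte 16)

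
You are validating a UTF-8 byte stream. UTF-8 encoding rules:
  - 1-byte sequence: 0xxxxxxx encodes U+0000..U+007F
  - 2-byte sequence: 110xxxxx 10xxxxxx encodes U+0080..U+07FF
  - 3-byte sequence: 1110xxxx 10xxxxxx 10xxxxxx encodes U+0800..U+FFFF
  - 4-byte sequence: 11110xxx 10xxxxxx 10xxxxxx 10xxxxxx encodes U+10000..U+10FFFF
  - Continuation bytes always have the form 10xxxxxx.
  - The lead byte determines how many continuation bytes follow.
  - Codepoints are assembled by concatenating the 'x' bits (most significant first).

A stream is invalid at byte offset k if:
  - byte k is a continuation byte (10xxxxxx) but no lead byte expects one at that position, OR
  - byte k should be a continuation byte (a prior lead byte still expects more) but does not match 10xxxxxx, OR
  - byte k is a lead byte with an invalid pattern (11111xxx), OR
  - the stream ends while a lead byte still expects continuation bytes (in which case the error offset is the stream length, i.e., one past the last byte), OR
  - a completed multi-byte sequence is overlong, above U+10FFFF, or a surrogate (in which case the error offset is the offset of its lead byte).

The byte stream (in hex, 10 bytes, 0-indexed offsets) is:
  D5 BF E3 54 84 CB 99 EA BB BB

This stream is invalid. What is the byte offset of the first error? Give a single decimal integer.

Answer: 3

Derivation:
Byte[0]=D5: 2-byte lead, need 1 cont bytes. acc=0x15
Byte[1]=BF: continuation. acc=(acc<<6)|0x3F=0x57F
Completed: cp=U+057F (starts at byte 0)
Byte[2]=E3: 3-byte lead, need 2 cont bytes. acc=0x3
Byte[3]=54: expected 10xxxxxx continuation. INVALID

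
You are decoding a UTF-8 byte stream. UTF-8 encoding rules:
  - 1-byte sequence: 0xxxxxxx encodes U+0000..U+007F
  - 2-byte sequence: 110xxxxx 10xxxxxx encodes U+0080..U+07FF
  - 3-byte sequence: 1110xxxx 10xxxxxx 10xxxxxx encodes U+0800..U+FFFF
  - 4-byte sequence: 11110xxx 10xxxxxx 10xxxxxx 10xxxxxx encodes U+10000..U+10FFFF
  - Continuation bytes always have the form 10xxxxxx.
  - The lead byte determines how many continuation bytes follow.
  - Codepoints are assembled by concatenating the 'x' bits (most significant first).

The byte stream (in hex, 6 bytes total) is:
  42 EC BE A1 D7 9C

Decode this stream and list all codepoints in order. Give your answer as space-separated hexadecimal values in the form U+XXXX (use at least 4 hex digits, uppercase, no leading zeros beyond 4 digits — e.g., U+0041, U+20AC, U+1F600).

Byte[0]=42: 1-byte ASCII. cp=U+0042
Byte[1]=EC: 3-byte lead, need 2 cont bytes. acc=0xC
Byte[2]=BE: continuation. acc=(acc<<6)|0x3E=0x33E
Byte[3]=A1: continuation. acc=(acc<<6)|0x21=0xCFA1
Completed: cp=U+CFA1 (starts at byte 1)
Byte[4]=D7: 2-byte lead, need 1 cont bytes. acc=0x17
Byte[5]=9C: continuation. acc=(acc<<6)|0x1C=0x5DC
Completed: cp=U+05DC (starts at byte 4)

Answer: U+0042 U+CFA1 U+05DC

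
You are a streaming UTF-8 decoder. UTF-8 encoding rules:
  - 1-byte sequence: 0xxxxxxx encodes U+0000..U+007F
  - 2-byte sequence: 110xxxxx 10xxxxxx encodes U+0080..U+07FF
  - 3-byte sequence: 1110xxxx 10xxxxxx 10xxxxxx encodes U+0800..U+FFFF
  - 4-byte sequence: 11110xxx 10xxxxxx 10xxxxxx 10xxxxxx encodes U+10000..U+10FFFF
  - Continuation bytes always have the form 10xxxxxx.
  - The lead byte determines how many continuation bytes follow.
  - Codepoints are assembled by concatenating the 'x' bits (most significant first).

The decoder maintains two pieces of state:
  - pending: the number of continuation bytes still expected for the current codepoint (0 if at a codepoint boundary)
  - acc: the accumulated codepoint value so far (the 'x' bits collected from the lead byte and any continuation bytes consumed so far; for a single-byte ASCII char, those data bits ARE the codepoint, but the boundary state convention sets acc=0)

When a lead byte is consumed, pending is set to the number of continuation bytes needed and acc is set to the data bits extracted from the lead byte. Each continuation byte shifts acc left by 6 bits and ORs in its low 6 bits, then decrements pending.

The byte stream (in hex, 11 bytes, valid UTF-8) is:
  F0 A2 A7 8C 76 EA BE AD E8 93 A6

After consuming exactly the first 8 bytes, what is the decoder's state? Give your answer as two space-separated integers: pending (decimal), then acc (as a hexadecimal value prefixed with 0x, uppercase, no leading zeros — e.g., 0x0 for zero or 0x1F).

Byte[0]=F0: 4-byte lead. pending=3, acc=0x0
Byte[1]=A2: continuation. acc=(acc<<6)|0x22=0x22, pending=2
Byte[2]=A7: continuation. acc=(acc<<6)|0x27=0x8A7, pending=1
Byte[3]=8C: continuation. acc=(acc<<6)|0x0C=0x229CC, pending=0
Byte[4]=76: 1-byte. pending=0, acc=0x0
Byte[5]=EA: 3-byte lead. pending=2, acc=0xA
Byte[6]=BE: continuation. acc=(acc<<6)|0x3E=0x2BE, pending=1
Byte[7]=AD: continuation. acc=(acc<<6)|0x2D=0xAFAD, pending=0

Answer: 0 0xAFAD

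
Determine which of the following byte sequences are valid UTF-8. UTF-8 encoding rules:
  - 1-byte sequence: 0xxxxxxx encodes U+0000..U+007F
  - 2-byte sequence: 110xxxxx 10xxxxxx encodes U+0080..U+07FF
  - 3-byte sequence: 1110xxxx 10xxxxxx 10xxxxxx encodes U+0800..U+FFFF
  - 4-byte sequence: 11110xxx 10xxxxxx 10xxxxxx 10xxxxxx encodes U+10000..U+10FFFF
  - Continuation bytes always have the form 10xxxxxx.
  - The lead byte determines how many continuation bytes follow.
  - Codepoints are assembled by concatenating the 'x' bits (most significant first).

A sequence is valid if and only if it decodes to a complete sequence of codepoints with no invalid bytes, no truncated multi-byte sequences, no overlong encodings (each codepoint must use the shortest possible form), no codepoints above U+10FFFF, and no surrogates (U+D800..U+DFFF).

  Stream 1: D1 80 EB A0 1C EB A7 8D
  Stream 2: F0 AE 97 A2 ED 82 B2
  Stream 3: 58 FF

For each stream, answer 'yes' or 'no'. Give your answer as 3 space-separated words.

Stream 1: error at byte offset 4. INVALID
Stream 2: decodes cleanly. VALID
Stream 3: error at byte offset 1. INVALID

Answer: no yes no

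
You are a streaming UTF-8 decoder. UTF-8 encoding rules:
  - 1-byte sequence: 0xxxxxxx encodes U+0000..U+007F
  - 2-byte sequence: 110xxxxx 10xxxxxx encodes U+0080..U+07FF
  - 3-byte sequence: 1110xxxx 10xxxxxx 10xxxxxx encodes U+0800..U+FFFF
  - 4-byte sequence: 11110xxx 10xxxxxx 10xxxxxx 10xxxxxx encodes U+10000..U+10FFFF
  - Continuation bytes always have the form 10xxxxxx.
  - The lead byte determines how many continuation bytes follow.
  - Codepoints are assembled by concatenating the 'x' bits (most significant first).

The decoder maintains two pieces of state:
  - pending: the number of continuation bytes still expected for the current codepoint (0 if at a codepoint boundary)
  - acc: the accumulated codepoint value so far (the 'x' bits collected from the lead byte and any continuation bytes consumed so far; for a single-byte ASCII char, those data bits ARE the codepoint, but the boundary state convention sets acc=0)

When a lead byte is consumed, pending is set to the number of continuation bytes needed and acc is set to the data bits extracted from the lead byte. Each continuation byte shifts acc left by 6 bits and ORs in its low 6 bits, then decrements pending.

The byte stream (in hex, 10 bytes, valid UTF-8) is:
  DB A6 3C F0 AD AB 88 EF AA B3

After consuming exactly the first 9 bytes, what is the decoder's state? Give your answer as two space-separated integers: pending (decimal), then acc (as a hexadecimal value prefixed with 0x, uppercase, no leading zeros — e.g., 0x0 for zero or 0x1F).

Byte[0]=DB: 2-byte lead. pending=1, acc=0x1B
Byte[1]=A6: continuation. acc=(acc<<6)|0x26=0x6E6, pending=0
Byte[2]=3C: 1-byte. pending=0, acc=0x0
Byte[3]=F0: 4-byte lead. pending=3, acc=0x0
Byte[4]=AD: continuation. acc=(acc<<6)|0x2D=0x2D, pending=2
Byte[5]=AB: continuation. acc=(acc<<6)|0x2B=0xB6B, pending=1
Byte[6]=88: continuation. acc=(acc<<6)|0x08=0x2DAC8, pending=0
Byte[7]=EF: 3-byte lead. pending=2, acc=0xF
Byte[8]=AA: continuation. acc=(acc<<6)|0x2A=0x3EA, pending=1

Answer: 1 0x3EA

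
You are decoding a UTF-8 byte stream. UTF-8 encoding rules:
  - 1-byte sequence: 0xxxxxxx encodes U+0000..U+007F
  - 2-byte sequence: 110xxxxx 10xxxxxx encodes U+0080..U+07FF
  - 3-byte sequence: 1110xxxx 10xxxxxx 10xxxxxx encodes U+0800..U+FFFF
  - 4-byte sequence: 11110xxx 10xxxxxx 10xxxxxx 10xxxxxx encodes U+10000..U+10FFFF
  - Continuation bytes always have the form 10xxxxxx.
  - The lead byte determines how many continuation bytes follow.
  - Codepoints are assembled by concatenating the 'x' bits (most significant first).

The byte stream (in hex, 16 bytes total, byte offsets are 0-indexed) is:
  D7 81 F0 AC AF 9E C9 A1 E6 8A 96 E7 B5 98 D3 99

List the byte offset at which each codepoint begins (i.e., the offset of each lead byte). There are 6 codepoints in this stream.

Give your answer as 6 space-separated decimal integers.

Byte[0]=D7: 2-byte lead, need 1 cont bytes. acc=0x17
Byte[1]=81: continuation. acc=(acc<<6)|0x01=0x5C1
Completed: cp=U+05C1 (starts at byte 0)
Byte[2]=F0: 4-byte lead, need 3 cont bytes. acc=0x0
Byte[3]=AC: continuation. acc=(acc<<6)|0x2C=0x2C
Byte[4]=AF: continuation. acc=(acc<<6)|0x2F=0xB2F
Byte[5]=9E: continuation. acc=(acc<<6)|0x1E=0x2CBDE
Completed: cp=U+2CBDE (starts at byte 2)
Byte[6]=C9: 2-byte lead, need 1 cont bytes. acc=0x9
Byte[7]=A1: continuation. acc=(acc<<6)|0x21=0x261
Completed: cp=U+0261 (starts at byte 6)
Byte[8]=E6: 3-byte lead, need 2 cont bytes. acc=0x6
Byte[9]=8A: continuation. acc=(acc<<6)|0x0A=0x18A
Byte[10]=96: continuation. acc=(acc<<6)|0x16=0x6296
Completed: cp=U+6296 (starts at byte 8)
Byte[11]=E7: 3-byte lead, need 2 cont bytes. acc=0x7
Byte[12]=B5: continuation. acc=(acc<<6)|0x35=0x1F5
Byte[13]=98: continuation. acc=(acc<<6)|0x18=0x7D58
Completed: cp=U+7D58 (starts at byte 11)
Byte[14]=D3: 2-byte lead, need 1 cont bytes. acc=0x13
Byte[15]=99: continuation. acc=(acc<<6)|0x19=0x4D9
Completed: cp=U+04D9 (starts at byte 14)

Answer: 0 2 6 8 11 14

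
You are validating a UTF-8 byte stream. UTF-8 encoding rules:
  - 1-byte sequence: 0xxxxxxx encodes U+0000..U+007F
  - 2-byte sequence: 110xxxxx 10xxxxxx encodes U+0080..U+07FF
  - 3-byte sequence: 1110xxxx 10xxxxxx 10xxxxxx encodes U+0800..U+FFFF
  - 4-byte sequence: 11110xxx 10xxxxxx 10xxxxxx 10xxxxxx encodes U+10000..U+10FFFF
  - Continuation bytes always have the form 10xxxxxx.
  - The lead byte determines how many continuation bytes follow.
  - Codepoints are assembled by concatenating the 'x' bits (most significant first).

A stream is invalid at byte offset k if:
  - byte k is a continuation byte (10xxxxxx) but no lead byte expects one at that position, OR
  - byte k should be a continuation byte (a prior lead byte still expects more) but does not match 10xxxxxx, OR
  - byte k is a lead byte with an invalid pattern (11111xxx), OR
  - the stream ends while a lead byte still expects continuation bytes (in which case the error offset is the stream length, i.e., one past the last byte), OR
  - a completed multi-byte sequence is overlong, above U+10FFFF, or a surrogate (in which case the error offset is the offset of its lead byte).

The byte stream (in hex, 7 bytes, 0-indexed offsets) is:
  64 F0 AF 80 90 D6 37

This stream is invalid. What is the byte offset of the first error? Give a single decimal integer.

Byte[0]=64: 1-byte ASCII. cp=U+0064
Byte[1]=F0: 4-byte lead, need 3 cont bytes. acc=0x0
Byte[2]=AF: continuation. acc=(acc<<6)|0x2F=0x2F
Byte[3]=80: continuation. acc=(acc<<6)|0x00=0xBC0
Byte[4]=90: continuation. acc=(acc<<6)|0x10=0x2F010
Completed: cp=U+2F010 (starts at byte 1)
Byte[5]=D6: 2-byte lead, need 1 cont bytes. acc=0x16
Byte[6]=37: expected 10xxxxxx continuation. INVALID

Answer: 6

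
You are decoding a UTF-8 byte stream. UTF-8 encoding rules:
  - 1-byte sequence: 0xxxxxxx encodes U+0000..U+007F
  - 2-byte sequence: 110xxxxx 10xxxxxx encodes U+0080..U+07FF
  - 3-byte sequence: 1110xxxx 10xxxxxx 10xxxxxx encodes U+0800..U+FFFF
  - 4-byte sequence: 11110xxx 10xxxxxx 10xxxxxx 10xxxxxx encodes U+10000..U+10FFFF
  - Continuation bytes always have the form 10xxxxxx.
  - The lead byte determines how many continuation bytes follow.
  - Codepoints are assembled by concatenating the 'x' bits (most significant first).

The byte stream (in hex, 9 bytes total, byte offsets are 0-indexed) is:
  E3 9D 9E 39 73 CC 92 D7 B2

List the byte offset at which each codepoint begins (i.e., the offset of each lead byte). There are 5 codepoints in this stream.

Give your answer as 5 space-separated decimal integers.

Answer: 0 3 4 5 7

Derivation:
Byte[0]=E3: 3-byte lead, need 2 cont bytes. acc=0x3
Byte[1]=9D: continuation. acc=(acc<<6)|0x1D=0xDD
Byte[2]=9E: continuation. acc=(acc<<6)|0x1E=0x375E
Completed: cp=U+375E (starts at byte 0)
Byte[3]=39: 1-byte ASCII. cp=U+0039
Byte[4]=73: 1-byte ASCII. cp=U+0073
Byte[5]=CC: 2-byte lead, need 1 cont bytes. acc=0xC
Byte[6]=92: continuation. acc=(acc<<6)|0x12=0x312
Completed: cp=U+0312 (starts at byte 5)
Byte[7]=D7: 2-byte lead, need 1 cont bytes. acc=0x17
Byte[8]=B2: continuation. acc=(acc<<6)|0x32=0x5F2
Completed: cp=U+05F2 (starts at byte 7)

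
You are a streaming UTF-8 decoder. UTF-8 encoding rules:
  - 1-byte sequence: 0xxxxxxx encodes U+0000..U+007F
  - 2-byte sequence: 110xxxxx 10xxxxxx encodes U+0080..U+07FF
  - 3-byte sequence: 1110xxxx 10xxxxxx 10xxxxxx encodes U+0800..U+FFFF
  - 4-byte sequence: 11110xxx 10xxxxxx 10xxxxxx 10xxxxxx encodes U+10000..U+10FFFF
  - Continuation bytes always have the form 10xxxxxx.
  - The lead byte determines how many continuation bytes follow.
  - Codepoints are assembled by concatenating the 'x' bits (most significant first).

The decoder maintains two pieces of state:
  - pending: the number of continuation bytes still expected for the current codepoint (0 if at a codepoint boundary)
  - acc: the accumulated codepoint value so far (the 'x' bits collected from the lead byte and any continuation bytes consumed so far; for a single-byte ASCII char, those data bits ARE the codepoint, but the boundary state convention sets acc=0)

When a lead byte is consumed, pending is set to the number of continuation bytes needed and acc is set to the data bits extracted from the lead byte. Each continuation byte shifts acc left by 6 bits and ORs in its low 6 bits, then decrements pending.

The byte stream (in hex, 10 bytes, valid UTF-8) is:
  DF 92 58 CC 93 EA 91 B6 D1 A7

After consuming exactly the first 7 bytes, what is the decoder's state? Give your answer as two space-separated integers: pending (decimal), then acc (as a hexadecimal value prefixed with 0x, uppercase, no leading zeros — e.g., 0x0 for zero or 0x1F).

Answer: 1 0x291

Derivation:
Byte[0]=DF: 2-byte lead. pending=1, acc=0x1F
Byte[1]=92: continuation. acc=(acc<<6)|0x12=0x7D2, pending=0
Byte[2]=58: 1-byte. pending=0, acc=0x0
Byte[3]=CC: 2-byte lead. pending=1, acc=0xC
Byte[4]=93: continuation. acc=(acc<<6)|0x13=0x313, pending=0
Byte[5]=EA: 3-byte lead. pending=2, acc=0xA
Byte[6]=91: continuation. acc=(acc<<6)|0x11=0x291, pending=1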